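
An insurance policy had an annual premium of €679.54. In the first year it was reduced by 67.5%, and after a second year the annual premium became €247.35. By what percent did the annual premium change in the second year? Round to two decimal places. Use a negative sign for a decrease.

After the first year: €679.54 × 0.325 = €220.8505.
Second-year multiplier: €247.35 ÷ €220.8505 ≈ 1.119988.
That is a change of 12.00%.

12.00%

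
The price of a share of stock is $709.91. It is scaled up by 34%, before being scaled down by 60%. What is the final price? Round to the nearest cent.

After the 34% increase: $709.91 × 1.34 = $951.2794.
60% decrease: $951.2794 × 0.4 = $380.51176 ≈ $380.51.

$380.51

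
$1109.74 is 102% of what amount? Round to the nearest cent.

$1087.98

$1109.74 ÷ 1.02 ≈ $1087.98.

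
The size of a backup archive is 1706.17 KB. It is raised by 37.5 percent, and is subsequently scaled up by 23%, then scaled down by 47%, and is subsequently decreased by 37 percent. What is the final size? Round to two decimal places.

37.5% increase: 1706.17 × 1.375 = 2345.98375.
23% increase: 2345.98375 × 1.23 = 2885.5600125.
Apply the 47% decrease: 2885.5600125 × 0.53 = 1529.346806625.
37% decrease: 1529.346806625 × 0.63 = 963.48848817375 ≈ 963.49.

963.49 KB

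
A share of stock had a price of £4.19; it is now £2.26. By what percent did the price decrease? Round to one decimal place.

46.1%

Change: £2.26 − £4.19 = -£1.93.
Relative to the original: -£1.93 ÷ £4.19 ≈ -46.1%.
So the price decreased by 46.1%.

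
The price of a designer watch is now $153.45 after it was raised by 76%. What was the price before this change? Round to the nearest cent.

$87.19

The overall multiplier applied was 1.76.
So the original price was $153.45 ÷ 1.76 ≈ $87.19.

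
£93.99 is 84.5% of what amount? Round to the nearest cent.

£93.99 ÷ 0.845 ≈ £111.23.

£111.23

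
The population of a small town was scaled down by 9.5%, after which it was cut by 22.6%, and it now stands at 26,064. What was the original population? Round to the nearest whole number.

Undoing the 22.6% decrease: 26,064 ÷ 0.774 ≈ 33674.418605.
Undoing the 9.5% decrease: 33674.418605 ÷ 0.905 ≈ 37,209.

37,209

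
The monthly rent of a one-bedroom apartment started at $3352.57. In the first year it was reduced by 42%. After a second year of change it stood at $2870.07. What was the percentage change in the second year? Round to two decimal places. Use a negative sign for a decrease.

47.60%

After the first year: $3352.57 × 0.58 = $1944.4906.
Second-year multiplier: $2870.07 ÷ $1944.4906 ≈ 1.476001.
That is a change of 47.60%.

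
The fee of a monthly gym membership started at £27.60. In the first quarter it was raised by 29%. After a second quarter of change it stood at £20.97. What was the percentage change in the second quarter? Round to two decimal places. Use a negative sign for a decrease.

After the first quarter: £27.60 × 1.29 = £35.604.
Second-quarter multiplier: £20.97 ÷ £35.604 ≈ 0.588979.
That is a change of -41.10%.

-41.10%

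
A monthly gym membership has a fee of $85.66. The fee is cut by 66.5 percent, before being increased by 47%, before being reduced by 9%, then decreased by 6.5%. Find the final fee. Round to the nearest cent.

Each change multiplies by a factor: 0.335 × 1.47 × 0.91 × 0.935 = 0.4190010825.
$85.66 × 0.4190010825 = $35.89163272695 ≈ $35.89.

$35.89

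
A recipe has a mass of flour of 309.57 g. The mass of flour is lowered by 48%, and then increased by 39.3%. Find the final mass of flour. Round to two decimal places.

224.24 g

After the 48% decrease: 309.57 × 0.52 = 160.9764.
39.3% increase: 160.9764 × 1.393 = 224.2401252 ≈ 224.24.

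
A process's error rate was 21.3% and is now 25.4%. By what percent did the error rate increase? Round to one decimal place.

19.2%

The change is 25.4 − 21.3 = 4.1 percentage points.
Relative to the original 21.3%, that is 4.1 ÷ 21.3 ≈ 19.2%.
So the error rate rose by 19.2%.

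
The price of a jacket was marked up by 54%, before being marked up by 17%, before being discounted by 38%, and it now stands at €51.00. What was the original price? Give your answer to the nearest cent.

The overall multiplier applied was 1.54 × 1.17 × 0.62 = 1.117116.
So the original price was €51.00 ÷ 1.117116 ≈ €45.65.

€45.65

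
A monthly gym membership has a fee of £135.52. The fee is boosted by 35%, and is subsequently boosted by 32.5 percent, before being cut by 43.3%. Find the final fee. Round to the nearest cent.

Each change multiplies by a factor: 1.35 × 1.325 × 0.567 = 1.01422125.
£135.52 × 1.01422125 = £137.4472638 ≈ £137.45.

£137.45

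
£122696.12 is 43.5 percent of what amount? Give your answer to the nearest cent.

£122696.12 ÷ 0.435 ≈ £282060.05.

£282060.05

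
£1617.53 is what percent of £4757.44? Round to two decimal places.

£1617.53 ÷ £4757.44 ≈ 34.00%.

34.00%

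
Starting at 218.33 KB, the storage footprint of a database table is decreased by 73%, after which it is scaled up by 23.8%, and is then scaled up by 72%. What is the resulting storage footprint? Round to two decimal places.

125.52 KB

Apply the 73% decrease: 218.33 × 0.27 = 58.9491.
After the 23.8% increase: 58.9491 × 1.238 = 72.9789858.
After the 72% increase: 72.9789858 × 1.72 = 125.523855576 ≈ 125.52.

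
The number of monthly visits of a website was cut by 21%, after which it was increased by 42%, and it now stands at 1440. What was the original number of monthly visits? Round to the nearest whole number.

1284

Undoing the 42% increase: 1440 ÷ 1.42 ≈ 1014.084507.
Undoing the 21% decrease: 1014.084507 ÷ 0.79 ≈ 1284.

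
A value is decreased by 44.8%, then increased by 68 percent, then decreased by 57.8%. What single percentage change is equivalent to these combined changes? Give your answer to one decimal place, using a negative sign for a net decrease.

The combined multiplier is 0.552 × 1.68 × 0.422 = 0.39134592.
That corresponds to a decrease of 60.9%.

-60.9%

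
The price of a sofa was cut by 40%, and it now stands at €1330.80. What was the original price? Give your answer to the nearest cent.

€2218.00

The overall multiplier applied was 0.6.
So the original price was €1330.80 ÷ 0.6 = €2218.00.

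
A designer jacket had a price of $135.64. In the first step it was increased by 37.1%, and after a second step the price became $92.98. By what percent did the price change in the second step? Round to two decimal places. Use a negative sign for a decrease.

-50.00%

After the first step: $135.64 × 1.371 = $185.96244.
Second-step multiplier: $92.98 ÷ $185.96244 ≈ 0.499993.
That is a change of -50.00%.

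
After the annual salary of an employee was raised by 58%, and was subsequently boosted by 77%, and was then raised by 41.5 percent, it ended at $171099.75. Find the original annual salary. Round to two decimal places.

Undoing the 41.5% increase: $171099.75 ÷ 1.415 ≈ $120918.551237.
Undoing the 77% increase: $120918.551237 ÷ 1.77 ≈ $68315.565671.
Undoing the 58% increase: $68315.565671 ÷ 1.58 ≈ $43237.70.

$43237.70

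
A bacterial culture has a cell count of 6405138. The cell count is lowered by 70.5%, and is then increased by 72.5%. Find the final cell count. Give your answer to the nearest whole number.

3259415

Each change multiplies by a factor: 0.295 × 1.725 = 0.508875.
6405138 × 0.508875 = 3259414.59975 ≈ 3259415.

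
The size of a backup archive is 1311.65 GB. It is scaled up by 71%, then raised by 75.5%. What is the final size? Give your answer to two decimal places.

3936.33 GB

Apply the 71% increase: 1311.65 × 1.71 = 2242.9215.
Apply the 75.5% increase: 2242.9215 × 1.755 = 3936.3272325 ≈ 3936.33.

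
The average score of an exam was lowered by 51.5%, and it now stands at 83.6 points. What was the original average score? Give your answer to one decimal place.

The overall multiplier applied was 0.485.
So the original average score was 83.6 ÷ 0.485 ≈ 172.4 points.

172.4 points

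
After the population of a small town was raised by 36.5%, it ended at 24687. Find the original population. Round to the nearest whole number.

The overall multiplier applied was 1.365.
So the original population was 24687 ÷ 1.365 ≈ 18086.

18086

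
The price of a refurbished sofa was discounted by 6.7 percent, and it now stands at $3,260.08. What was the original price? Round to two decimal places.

$3,494.19

The overall multiplier applied was 0.933.
So the original price was $3,260.08 ÷ 0.933 ≈ $3,494.19.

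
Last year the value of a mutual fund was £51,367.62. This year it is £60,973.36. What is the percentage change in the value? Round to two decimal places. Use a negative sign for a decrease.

Change: £60,973.36 − £51,367.62 = £9,605.74.
Relative to the original: £9,605.74 ÷ £51,367.62 ≈ 18.70%.

18.70%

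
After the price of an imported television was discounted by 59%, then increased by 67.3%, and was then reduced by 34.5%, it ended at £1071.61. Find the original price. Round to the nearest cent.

Undoing the 34.5% decrease: £1071.61 ÷ 0.655 ≈ £1636.045802.
Undoing the 67.3% increase: £1636.045802 ÷ 1.673 ≈ £977.911418.
Undoing the 59% decrease: £977.911418 ÷ 0.41 ≈ £2385.15.

£2385.15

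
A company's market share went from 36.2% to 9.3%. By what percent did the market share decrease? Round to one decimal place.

74.3%

The change is 9.3 − 36.2 = -26.9 percentage points.
Relative to the original 36.2%, that is -26.9 ÷ 36.2 ≈ -74.3%.
So the market share fell by 74.3%.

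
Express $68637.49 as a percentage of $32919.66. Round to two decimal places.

$68637.49 ÷ $32919.66 ≈ 208.50%.

208.50%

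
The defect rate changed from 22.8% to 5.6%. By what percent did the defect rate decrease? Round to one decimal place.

The change is 5.6 − 22.8 = -17.2 percentage points.
Relative to the original 22.8%, that is -17.2 ÷ 22.8 ≈ -75.4%.
So the defect rate fell by 75.4%.

75.4%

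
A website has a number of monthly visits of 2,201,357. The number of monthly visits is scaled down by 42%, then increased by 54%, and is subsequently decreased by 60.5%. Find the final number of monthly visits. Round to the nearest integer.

Each change multiplies by a factor: 0.58 × 1.54 × 0.395 = 0.352814.
2,201,357 × 0.352814 = 776669.568598 ≈ 776,670.

776,670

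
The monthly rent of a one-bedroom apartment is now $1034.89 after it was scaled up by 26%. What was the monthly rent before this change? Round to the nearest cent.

The overall multiplier applied was 1.26.
So the original monthly rent was $1034.89 ÷ 1.26 ≈ $821.34.

$821.34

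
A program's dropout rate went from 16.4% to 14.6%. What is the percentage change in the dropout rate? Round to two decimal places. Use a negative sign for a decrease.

The change is 14.6 − 16.4 = -1.8 percentage points.
Relative to the original 16.4%, that is -1.8 ÷ 16.4 ≈ -10.98%.

-10.98%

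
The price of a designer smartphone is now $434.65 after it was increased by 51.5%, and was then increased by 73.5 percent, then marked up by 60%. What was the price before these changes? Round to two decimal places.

The overall multiplier applied was 1.515 × 1.735 × 1.6 = 4.20564.
So the original price was $434.65 ÷ 4.20564 ≈ $103.35.

$103.35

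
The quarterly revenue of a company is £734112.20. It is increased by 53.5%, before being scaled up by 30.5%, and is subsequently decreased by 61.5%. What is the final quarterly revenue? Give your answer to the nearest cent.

Each change multiplies by a factor: 1.535 × 1.305 × 0.385 = 0.771222375.
£734112.20 × 0.771222375 = £566163.754400475 ≈ £566163.75.

£566163.75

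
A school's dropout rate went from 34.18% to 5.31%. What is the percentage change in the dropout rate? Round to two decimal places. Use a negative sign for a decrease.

The change is 5.31 − 34.18 = -28.87 percentage points.
Relative to the original 34.18%, that is -28.87 ÷ 34.18 ≈ -84.46%.

-84.46%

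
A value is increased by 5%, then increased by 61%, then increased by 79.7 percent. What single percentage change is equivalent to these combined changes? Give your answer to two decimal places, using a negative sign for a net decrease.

203.78%

A 5% increase multiplies by 1.05.
Then a 61% increase: 1.05 × 1.61 = 1.6905.
Then a 79.7% increase: 1.6905 × 1.797 = 3.0378285.
Overall factor 3.0378285, i.e. 203.78%.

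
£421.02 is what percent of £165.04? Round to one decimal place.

£421.02 ÷ £165.04 ≈ 255.1%.

255.1%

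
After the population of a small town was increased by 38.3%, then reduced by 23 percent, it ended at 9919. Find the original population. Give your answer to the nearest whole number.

Undoing the 23% decrease: 9919 ÷ 0.77 ≈ 12881.818182.
Undoing the 38.3% increase: 12881.818182 ÷ 1.383 ≈ 9314.

9314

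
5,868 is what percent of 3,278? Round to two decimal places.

5,868 ÷ 3,278 ≈ 179.01%.

179.01%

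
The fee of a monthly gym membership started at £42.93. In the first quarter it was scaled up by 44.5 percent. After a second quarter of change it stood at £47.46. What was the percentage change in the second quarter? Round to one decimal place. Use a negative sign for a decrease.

After the first quarter: £42.93 × 1.445 = £62.03385.
Second-quarter multiplier: £47.46 ÷ £62.03385 ≈ 0.76507.
That is a change of -23.5%.

-23.5%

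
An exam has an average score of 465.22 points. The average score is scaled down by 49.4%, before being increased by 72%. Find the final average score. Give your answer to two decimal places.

Each change multiplies by a factor: 0.506 × 1.72 = 0.87032.
465.22 × 0.87032 = 404.8902704 ≈ 404.89.

404.89 points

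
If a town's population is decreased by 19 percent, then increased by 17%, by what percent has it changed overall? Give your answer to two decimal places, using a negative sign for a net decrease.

-5.23%

A 19% decrease multiplies by 0.81.
Then a 17% increase: 0.81 × 1.17 = 0.9477.
Overall factor 0.9477, i.e. -5.23%.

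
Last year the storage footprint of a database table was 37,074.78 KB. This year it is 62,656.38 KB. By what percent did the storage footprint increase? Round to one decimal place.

Change: 62,656.38 − 37,074.78 = 25,581.60.
Relative to the original: 25,581.60 ÷ 37,074.78 ≈ 69.0%.
So the storage footprint increased by 69.0%.

69.0%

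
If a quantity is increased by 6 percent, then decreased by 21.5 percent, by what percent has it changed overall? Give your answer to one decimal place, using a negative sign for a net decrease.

A 6% increase multiplies by 1.06.
Then a 21.5% decrease: 1.06 × 0.785 = 0.8321.
Overall factor 0.8321, i.e. -16.8%.

-16.8%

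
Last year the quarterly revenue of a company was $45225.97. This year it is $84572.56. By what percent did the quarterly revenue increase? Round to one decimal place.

87.0%

Change: $84572.56 − $45225.97 = $39346.59.
Relative to the original: $39346.59 ÷ $45225.97 ≈ 87.0%.
So the quarterly revenue increased by 87.0%.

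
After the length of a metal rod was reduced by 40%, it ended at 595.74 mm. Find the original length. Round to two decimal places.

The overall multiplier applied was 0.6.
So the original length was 595.74 ÷ 0.6 = 992.90 mm.

992.90 mm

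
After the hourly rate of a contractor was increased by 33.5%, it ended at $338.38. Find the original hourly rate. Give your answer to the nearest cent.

$253.47

The overall multiplier applied was 1.335.
So the original hourly rate was $338.38 ÷ 1.335 ≈ $253.47.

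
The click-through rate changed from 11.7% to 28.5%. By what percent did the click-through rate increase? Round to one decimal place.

143.6%

The change is 28.5 − 11.7 = 16.8 percentage points.
Relative to the original 11.7%, that is 16.8 ÷ 11.7 ≈ 143.6%.
So the click-through rate rose by 143.6%.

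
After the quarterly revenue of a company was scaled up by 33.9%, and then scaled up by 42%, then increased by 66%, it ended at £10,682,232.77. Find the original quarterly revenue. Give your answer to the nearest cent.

The overall multiplier applied was 1.339 × 1.42 × 1.66 = 3.1562908.
So the original quarterly revenue was £10,682,232.77 ÷ 3.1562908 ≈ £3,384,426.04.

£3,384,426.04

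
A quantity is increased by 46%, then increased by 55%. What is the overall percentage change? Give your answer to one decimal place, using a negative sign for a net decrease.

126.3%

The combined multiplier is 1.46 × 1.55 = 2.263.
That corresponds to an increase of 126.3%.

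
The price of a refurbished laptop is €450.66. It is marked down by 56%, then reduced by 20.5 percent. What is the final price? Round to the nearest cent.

€157.64

Each change multiplies by a factor: 0.44 × 0.795 = 0.3498.
€450.66 × 0.3498 = €157.640868 ≈ €157.64.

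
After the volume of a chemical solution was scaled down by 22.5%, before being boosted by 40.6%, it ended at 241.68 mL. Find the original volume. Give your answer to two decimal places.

The overall multiplier applied was 0.775 × 1.406 = 1.08965.
So the original volume was 241.68 ÷ 1.08965 ≈ 221.80 mL.

221.80 mL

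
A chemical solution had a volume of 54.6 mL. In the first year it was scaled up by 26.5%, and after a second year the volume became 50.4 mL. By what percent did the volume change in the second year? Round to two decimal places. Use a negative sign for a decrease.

-27.03%

After the first year: 54.6 × 1.265 = 69.069.
Second-year multiplier: 50.4 ÷ 69.069 ≈ 0.729705.
That is a change of -27.03%.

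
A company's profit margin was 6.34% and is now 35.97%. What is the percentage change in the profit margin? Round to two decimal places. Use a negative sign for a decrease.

467.35%

The change is 35.97 − 6.34 = 29.63 percentage points.
Relative to the original 6.34%, that is 29.63 ÷ 6.34 ≈ 467.35%.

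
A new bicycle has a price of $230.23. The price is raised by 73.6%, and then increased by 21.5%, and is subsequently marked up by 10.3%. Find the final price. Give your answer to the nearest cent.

Each change multiplies by a factor: 1.736 × 1.215 × 1.103 = 2.32649172.
$230.23 × 2.32649172 = $535.6281886956 ≈ $535.63.

$535.63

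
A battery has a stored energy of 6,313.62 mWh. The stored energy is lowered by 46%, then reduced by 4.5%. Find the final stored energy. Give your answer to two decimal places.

Each change multiplies by a factor: 0.54 × 0.955 = 0.5157.
6,313.62 × 0.5157 = 3255.933834 ≈ 3,255.93.

3,255.93 mWh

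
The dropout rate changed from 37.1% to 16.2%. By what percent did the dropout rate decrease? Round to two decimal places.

56.33%

The change is 16.2 − 37.1 = -20.9 percentage points.
Relative to the original 37.1%, that is -20.9 ÷ 37.1 ≈ -56.33%.
So the dropout rate fell by 56.33%.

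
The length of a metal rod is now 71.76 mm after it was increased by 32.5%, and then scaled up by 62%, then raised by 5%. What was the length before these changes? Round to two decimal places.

The overall multiplier applied was 1.325 × 1.62 × 1.05 = 2.253825.
So the original length was 71.76 ÷ 2.253825 ≈ 31.84 mm.

31.84 mm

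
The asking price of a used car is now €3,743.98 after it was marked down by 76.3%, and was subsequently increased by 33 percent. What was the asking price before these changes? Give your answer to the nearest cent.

€11,877.73

The overall multiplier applied was 0.237 × 1.33 = 0.31521.
So the original asking price was €3,743.98 ÷ 0.31521 ≈ €11,877.73.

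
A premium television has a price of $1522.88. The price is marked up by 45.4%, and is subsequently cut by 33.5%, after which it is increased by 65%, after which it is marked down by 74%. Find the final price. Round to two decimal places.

45.4% increase: $1522.88 × 1.454 = $2214.26752.
After the 33.5% decrease: $2214.26752 × 0.665 = $1472.4879008.
After the 65% increase: $1472.4879008 × 1.65 = $2429.60503632.
Apply the 74% decrease: $2429.60503632 × 0.26 = $631.6973094432 ≈ $631.70.

$631.70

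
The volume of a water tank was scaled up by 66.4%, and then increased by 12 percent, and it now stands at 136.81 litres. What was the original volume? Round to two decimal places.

73.41 litres

Undoing the 12% increase: 136.81 ÷ 1.12 ≈ 122.151786.
Undoing the 66.4% increase: 122.151786 ÷ 1.664 ≈ 73.41 litres.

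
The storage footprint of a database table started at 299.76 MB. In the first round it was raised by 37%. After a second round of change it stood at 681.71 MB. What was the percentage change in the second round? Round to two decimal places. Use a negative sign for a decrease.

66.00%

After the first round: 299.76 × 1.37 = 410.6712.
Second-round multiplier: 681.71 ÷ 410.6712 ≈ 1.65999.
That is a change of 66.00%.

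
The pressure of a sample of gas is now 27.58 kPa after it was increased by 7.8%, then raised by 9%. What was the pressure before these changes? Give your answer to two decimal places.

23.47 kPa

Undoing the 9% increase: 27.58 ÷ 1.09 ≈ 25.302752.
Undoing the 7.8% increase: 25.302752 ÷ 1.078 ≈ 23.47 kPa.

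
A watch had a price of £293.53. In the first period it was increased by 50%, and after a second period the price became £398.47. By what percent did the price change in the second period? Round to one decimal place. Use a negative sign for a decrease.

-9.5%

After the first period: £293.53 × 1.5 = £440.295.
Second-period multiplier: £398.47 ÷ £440.295 ≈ 0.90501.
That is a change of -9.5%.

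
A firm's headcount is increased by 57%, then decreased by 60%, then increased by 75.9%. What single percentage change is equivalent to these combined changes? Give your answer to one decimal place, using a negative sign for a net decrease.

10.5%

The combined multiplier is 1.57 × 0.4 × 1.759 = 1.104652.
That corresponds to an increase of 10.5%.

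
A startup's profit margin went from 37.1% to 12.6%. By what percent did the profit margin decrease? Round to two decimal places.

The change is 12.6 − 37.1 = -24.5 percentage points.
Relative to the original 37.1%, that is -24.5 ÷ 37.1 ≈ -66.04%.
So the profit margin fell by 66.04%.

66.04%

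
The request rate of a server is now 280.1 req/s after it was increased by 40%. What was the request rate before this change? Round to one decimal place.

The overall multiplier applied was 1.4.
So the original request rate was 280.1 ÷ 1.4 ≈ 200.1 req/s.

200.1 req/s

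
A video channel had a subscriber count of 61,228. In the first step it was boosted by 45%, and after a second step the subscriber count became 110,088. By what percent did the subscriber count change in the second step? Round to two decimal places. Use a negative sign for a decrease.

After the first step: 61,228 × 1.45 = 88780.6.
Second-step multiplier: 110,088 ÷ 88780.6 ≈ 1.240001.
That is a change of 24.00%.

24.00%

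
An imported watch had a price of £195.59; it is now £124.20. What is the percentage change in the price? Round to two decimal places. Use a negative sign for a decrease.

-36.50%

Change: £124.20 − £195.59 = -£71.39.
Relative to the original: -£71.39 ÷ £195.59 ≈ -36.50%.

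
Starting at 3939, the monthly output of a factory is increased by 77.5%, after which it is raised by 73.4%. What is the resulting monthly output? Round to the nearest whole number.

After the 77.5% increase: 3939 × 1.775 = 6991.725.
Apply the 73.4% increase: 6991.725 × 1.734 = 12123.65115 ≈ 12124.

12124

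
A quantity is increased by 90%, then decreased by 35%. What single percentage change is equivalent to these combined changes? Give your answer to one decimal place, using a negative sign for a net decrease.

23.5%

The combined multiplier is 1.9 × 0.65 = 1.235.
That corresponds to an increase of 23.5%.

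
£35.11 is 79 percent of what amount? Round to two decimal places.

£44.44

£35.11 ÷ 0.79 ≈ £44.44.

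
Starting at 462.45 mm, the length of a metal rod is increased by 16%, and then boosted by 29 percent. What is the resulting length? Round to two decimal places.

Each change multiplies by a factor: 1.16 × 1.29 = 1.4964.
462.45 × 1.4964 = 692.01018 ≈ 692.01.

692.01 mm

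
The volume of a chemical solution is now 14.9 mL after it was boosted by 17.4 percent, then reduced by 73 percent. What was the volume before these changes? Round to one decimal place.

47.0 mL

The overall multiplier applied was 1.174 × 0.27 = 0.31698.
So the original volume was 14.9 ÷ 0.31698 ≈ 47.0 mL.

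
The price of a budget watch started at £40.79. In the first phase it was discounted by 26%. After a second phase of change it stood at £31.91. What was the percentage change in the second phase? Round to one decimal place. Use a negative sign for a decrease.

5.7%

After the first phase: £40.79 × 0.74 = £30.1846.
Second-phase multiplier: £31.91 ÷ £30.1846 ≈ 1.05716.
That is a change of 5.7%.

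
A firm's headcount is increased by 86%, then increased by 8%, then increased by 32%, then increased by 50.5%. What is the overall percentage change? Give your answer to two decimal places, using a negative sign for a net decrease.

299.07%

The combined multiplier is 1.86 × 1.08 × 1.32 × 1.505 = 3.99068208.
That corresponds to an increase of 299.07%.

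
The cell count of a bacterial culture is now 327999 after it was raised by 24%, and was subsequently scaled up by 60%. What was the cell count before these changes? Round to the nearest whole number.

165322

The overall multiplier applied was 1.24 × 1.6 = 1.984.
So the original cell count was 327999 ÷ 1.984 ≈ 165322.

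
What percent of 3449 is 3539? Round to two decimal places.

102.61%

3539 ÷ 3449 ≈ 102.61%.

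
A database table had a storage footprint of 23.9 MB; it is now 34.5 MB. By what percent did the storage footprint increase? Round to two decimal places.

Change: 34.5 − 23.9 = 10.6.
Relative to the original: 10.6 ÷ 23.9 ≈ 44.35%.
So the storage footprint increased by 44.35%.

44.35%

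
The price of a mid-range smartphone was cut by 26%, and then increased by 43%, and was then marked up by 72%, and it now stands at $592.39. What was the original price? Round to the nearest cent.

$325.47

Undoing the 72% increase: $592.39 ÷ 1.72 ≈ $344.412791.
Undoing the 43% increase: $344.412791 ÷ 1.43 ≈ $240.848106.
Undoing the 26% decrease: $240.848106 ÷ 0.74 ≈ $325.47.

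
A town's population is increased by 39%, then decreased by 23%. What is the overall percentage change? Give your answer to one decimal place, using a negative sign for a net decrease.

The combined multiplier is 1.39 × 0.77 = 1.0703.
That corresponds to an increase of 7.0%.

7.0%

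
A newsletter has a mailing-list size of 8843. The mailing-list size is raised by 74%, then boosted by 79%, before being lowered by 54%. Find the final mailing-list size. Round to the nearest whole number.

Each change multiplies by a factor: 1.74 × 1.79 × 0.46 = 1.432716.
8843 × 1.432716 = 12669.507588 ≈ 12670.

12670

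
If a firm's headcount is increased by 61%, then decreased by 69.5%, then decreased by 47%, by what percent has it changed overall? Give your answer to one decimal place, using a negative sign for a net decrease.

-74.0%

A 61% increase multiplies by 1.61.
Then a 69.5% decrease: 1.61 × 0.305 = 0.49105.
Then a 47% decrease: 0.49105 × 0.53 = 0.2602565.
Overall factor 0.2602565, i.e. -74.0%.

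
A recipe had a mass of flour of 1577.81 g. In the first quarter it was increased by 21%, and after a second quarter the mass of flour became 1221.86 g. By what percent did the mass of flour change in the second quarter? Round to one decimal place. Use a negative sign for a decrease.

After the first quarter: 1577.81 × 1.21 = 1909.1501.
Second-quarter multiplier: 1221.86 ÷ 1909.1501 ≈ 0.64.
That is a change of -36.0%.

-36.0%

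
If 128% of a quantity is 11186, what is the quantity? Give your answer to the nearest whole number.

8739

11186 ÷ 1.28 ≈ 8739.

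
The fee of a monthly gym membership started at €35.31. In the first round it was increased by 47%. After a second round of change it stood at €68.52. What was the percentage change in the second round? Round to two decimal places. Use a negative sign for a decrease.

32.01%

After the first round: €35.31 × 1.47 = €51.9057.
Second-round multiplier: €68.52 ÷ €51.9057 ≈ 1.320086.
That is a change of 32.01%.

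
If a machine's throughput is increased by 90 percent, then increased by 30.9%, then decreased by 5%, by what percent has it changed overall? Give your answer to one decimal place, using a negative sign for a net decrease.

The combined multiplier is 1.9 × 1.309 × 0.95 = 2.362745.
That corresponds to an increase of 136.3%.

136.3%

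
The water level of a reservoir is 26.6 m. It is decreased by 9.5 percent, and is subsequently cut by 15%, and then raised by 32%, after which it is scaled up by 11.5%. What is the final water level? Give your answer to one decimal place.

9.5% decrease: 26.6 × 0.905 = 24.073.
After the 15% decrease: 24.073 × 0.85 = 20.46205.
Apply the 32% increase: 20.46205 × 1.32 = 27.009906.
After the 11.5% increase: 27.009906 × 1.115 = 30.11604519 ≈ 30.1.

30.1 m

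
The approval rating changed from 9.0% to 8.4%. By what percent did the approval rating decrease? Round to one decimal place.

6.7%

The change is 8.4 − 9.0 = -0.6 percentage points.
Relative to the original 9.0%, that is -0.6 ÷ 9.0 ≈ -6.7%.
So the approval rating fell by 6.7%.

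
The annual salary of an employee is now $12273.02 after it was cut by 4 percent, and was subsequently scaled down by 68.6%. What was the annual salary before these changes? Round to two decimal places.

$40714.64

Undoing the 68.6% decrease: $12273.02 ÷ 0.314 ≈ $39086.050955.
Undoing the 4% decrease: $39086.050955 ÷ 0.96 ≈ $40714.64.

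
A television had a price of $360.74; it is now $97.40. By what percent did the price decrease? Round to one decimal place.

73.0%

Change: $97.40 − $360.74 = -$263.34.
Relative to the original: -$263.34 ÷ $360.74 ≈ -73.0%.
So the price decreased by 73.0%.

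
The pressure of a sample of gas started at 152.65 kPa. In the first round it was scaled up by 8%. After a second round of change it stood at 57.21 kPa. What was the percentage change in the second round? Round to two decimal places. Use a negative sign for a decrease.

After the first round: 152.65 × 1.08 = 164.862.
Second-round multiplier: 57.21 ÷ 164.862 ≈ 0.347018.
That is a change of -65.30%.

-65.30%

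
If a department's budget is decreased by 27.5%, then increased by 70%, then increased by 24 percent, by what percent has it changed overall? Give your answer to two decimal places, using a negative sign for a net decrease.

The combined multiplier is 0.725 × 1.7 × 1.24 = 1.5283.
That corresponds to an increase of 52.83%.

52.83%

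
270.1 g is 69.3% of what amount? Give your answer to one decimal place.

270.1 g ÷ 0.693 ≈ 389.8 g.

389.8 g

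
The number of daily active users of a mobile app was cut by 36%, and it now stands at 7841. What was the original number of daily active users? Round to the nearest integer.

The overall multiplier applied was 0.64.
So the original number of daily active users was 7841 ÷ 0.64 ≈ 12252.

12252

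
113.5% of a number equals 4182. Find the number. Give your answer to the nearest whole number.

3685

4182 ÷ 1.135 ≈ 3685.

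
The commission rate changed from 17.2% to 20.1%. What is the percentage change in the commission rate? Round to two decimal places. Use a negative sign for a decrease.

The change is 20.1 − 17.2 = 2.9 percentage points.
Relative to the original 17.2%, that is 2.9 ÷ 17.2 ≈ 16.86%.

16.86%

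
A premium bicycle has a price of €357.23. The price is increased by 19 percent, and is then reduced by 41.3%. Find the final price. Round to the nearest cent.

€249.54

Each change multiplies by a factor: 1.19 × 0.587 = 0.69853.
€357.23 × 0.69853 = €249.5358719 ≈ €249.54.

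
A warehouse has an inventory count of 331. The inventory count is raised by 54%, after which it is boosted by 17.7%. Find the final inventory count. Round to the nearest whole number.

600

Apply the 54% increase: 331 × 1.54 = 509.74.
After the 17.7% increase: 509.74 × 1.177 = 599.96398 ≈ 600.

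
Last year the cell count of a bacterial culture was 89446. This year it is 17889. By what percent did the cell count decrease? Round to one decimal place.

Change: 17889 − 89446 = -71557.
Relative to the original: -71557 ÷ 89446 ≈ -80.0%.
So the cell count decreased by 80.0%.

80.0%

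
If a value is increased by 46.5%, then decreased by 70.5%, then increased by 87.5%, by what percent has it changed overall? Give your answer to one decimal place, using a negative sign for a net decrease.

-19.0%

The combined multiplier is 1.465 × 0.295 × 1.875 = 0.810328125.
That corresponds to a decrease of 19.0%.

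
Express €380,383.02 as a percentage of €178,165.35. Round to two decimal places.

€380,383.02 ÷ €178,165.35 ≈ 213.50%.

213.50%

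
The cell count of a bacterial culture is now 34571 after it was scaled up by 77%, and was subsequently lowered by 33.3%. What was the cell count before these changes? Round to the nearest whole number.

The overall multiplier applied was 1.77 × 0.667 = 1.18059.
So the original cell count was 34571 ÷ 1.18059 ≈ 29283.

29283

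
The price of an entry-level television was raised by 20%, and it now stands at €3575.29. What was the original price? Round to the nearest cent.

The overall multiplier applied was 1.2.
So the original price was €3575.29 ÷ 1.2 ≈ €2979.41.

€2979.41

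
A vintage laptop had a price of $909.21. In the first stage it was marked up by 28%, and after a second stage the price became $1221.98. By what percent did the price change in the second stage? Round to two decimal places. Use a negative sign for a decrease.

After the first stage: $909.21 × 1.28 = $1163.7888.
Second-stage multiplier: $1221.98 ÷ $1163.7888 ≈ 1.050002.
That is a change of 5.00%.

5.00%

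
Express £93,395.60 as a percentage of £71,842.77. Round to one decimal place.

130.0%

£93,395.60 ÷ £71,842.77 ≈ 130.0%.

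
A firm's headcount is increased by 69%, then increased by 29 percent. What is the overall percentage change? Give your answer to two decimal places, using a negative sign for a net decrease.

118.01%

The combined multiplier is 1.69 × 1.29 = 2.1801.
That corresponds to an increase of 118.01%.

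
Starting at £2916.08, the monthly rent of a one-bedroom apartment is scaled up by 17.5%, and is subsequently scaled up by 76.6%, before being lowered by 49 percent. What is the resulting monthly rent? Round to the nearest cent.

£3086.02

Each change multiplies by a factor: 1.175 × 1.766 × 0.51 = 1.0582755.
£2916.08 × 1.0582755 = £3086.01602004 ≈ £3086.02.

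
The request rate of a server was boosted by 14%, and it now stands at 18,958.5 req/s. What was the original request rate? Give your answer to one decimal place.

16,630.3 req/s

The overall multiplier applied was 1.14.
So the original request rate was 18,958.5 ÷ 1.14 ≈ 16,630.3 req/s.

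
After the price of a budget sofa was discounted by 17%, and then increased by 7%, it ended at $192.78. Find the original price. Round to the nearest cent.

The overall multiplier applied was 0.83 × 1.07 = 0.8881.
So the original price was $192.78 ÷ 0.8881 ≈ $217.07.

$217.07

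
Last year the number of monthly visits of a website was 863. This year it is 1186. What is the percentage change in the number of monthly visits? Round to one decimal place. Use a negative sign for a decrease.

Change: 1186 − 863 = 323.
Relative to the original: 323 ÷ 863 ≈ 37.4%.

37.4%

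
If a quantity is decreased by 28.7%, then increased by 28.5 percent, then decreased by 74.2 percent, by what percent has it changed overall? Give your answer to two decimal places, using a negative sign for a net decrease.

-76.36%

The combined multiplier is 0.713 × 1.285 × 0.258 = 0.23638089.
That corresponds to a decrease of 76.36%.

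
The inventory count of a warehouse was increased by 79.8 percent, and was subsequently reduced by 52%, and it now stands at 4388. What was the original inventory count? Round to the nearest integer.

5084

The overall multiplier applied was 1.798 × 0.48 = 0.86304.
So the original inventory count was 4388 ÷ 0.86304 ≈ 5084.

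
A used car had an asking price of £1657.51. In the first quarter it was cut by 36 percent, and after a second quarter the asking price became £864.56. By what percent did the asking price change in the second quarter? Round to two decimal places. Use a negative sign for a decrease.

After the first quarter: £1657.51 × 0.64 = £1060.8064.
Second-quarter multiplier: £864.56 ÷ £1060.8064 ≈ 0.815003.
That is a change of -18.50%.

-18.50%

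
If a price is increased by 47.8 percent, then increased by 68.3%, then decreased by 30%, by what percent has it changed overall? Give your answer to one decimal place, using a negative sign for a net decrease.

74.1%

The combined multiplier is 1.478 × 1.683 × 0.7 = 1.7412318.
That corresponds to an increase of 74.1%.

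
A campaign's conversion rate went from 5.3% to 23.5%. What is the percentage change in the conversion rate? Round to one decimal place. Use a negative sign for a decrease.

The change is 23.5 − 5.3 = 18.2 percentage points.
Relative to the original 5.3%, that is 18.2 ÷ 5.3 ≈ 343.4%.

343.4%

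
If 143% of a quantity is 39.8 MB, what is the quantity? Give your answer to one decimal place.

39.8 MB ÷ 1.43 ≈ 27.8 MB.

27.8 MB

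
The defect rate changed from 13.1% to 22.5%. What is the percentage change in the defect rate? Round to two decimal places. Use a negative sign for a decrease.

The change is 22.5 − 13.1 = 9.4 percentage points.
Relative to the original 13.1%, that is 9.4 ÷ 13.1 ≈ 71.76%.

71.76%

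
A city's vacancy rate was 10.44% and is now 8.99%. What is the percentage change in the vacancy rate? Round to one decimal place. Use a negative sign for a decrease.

The change is 8.99 − 10.44 = -1.45 percentage points.
Relative to the original 10.44%, that is -1.45 ÷ 10.44 ≈ -13.9%.

-13.9%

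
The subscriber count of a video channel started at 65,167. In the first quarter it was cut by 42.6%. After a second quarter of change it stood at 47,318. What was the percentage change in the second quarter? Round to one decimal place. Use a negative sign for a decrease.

After the first quarter: 65,167 × 0.574 = 37405.858.
Second-quarter multiplier: 47,318 ÷ 37405.858 ≈ 1.26499.
That is a change of 26.5%.

26.5%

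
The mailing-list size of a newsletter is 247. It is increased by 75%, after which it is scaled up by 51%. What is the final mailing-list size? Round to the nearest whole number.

75% increase: 247 × 1.75 = 432.25.
Apply the 51% increase: 432.25 × 1.51 = 652.6975 ≈ 653.

653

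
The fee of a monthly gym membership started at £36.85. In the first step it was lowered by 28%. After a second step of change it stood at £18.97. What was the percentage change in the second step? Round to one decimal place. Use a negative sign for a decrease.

-28.5%

After the first step: £36.85 × 0.72 = £26.532.
Second-step multiplier: £18.97 ÷ £26.532 ≈ 0.71499.
That is a change of -28.5%.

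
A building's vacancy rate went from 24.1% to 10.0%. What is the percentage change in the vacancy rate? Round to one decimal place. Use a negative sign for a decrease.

The change is 10.0 − 24.1 = -14.1 percentage points.
Relative to the original 24.1%, that is -14.1 ÷ 24.1 ≈ -58.5%.

-58.5%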